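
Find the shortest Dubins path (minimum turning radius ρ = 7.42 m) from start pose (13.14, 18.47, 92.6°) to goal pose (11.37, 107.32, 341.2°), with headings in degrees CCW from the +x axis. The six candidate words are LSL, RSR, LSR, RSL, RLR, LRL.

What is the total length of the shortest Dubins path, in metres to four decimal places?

96.7359 m

Let ψ = atan2(Δy, Δx) = atan2(88.85, -1.77) = 91.1413° be the start→goal bearing.
Normalize: d = |goal − start| / ρ = 88.867629/7.42 = 11.976769, α = (θ_start − ψ) mod 360° = 1.4587° = 0.025460 rad, β = (θ_goal − ψ) mod 360° = 250.0587° = 4.364349 rad.
Common terms: sin α = 0.025457, cos α = 0.999676, sin β = -0.940043, cos β = -0.341056, cos(α−β) = -0.364877, d² = 143.443004. Work in radians in the unit-radius frame; every candidate has L = ρ·(t + p + q).
LSL: p² = 2 + d² − 2cos(α−β) + 2d(sin α − sin β) = 169.299900; p = √p² = 13.011530; φ = atan2(cos β − cos α, d + sin α − sin β) = -0.103225 rad; t = (φ − α) mod 2π = 6.154500 rad, q = (β − φ) mod 2π = 4.467574 rad → L = 7.42·(6.154500 + 13.011530 + 4.467574) = 7.42·23.633603 = 175.361337 m
RSR: p² = 2 + d² − 2cos(α−β) + 2d(sin β − sin α) = 123.045615; p = √p² = 11.092593; φ = atan2(cos α − cos β, d − sin α + sin β) = 0.121164 rad; t = (α − φ) mod 2π = 6.187482 rad, q = (φ − β) mod 2π = 2.040000 rad → L = 7.42·(6.187482 + 11.092593 + 2.040000) = 7.42·19.320075 = 143.354956 m
LSR: p² = d² − 2 + 2cos(α−β) + 2d(sin α + sin β) = 118.805689; p = √p² = 10.899802; φ = atan2(−cos α − cos β, d + sin α + sin β) − atan2(−2, p) = 0.122003 rad; t = (φ − α) mod 2π = 0.096543 rad, q = (φ − β) mod 2π = 2.040840 rad → L = 7.42·(0.096543 + 10.899802 + 2.040840) = 7.42·13.037185 = 96.735916 m
RSL: p² = d² − 2 + 2cos(α−β) − 2d(sin α + sin β) = 162.620812; p = √p² = 12.752287; φ = atan2(cos α + cos β, d − sin α − sin β) − atan2(2, p) = -0.104522 rad; t = (α − φ) mod 2π = 0.129982 rad, q = (β − φ) mod 2π = 4.468870 rad → L = 7.42·(0.129982 + 12.752287 + 4.468870) = 7.42·17.351139 = 128.745448 m
RLR: c = (6 − d² + 2cos(α−β) + 2d(sin α − sin β))/8 = -14.380702, |c| > 1 → infeasible
LRL: c = (6 − d² + 2cos(α−β) − 2d(sin α − sin β))/8 = -20.162488, |c| > 1 → infeasible
Shortest: LSR with L = 96.735916 m ≈ 96.7359 m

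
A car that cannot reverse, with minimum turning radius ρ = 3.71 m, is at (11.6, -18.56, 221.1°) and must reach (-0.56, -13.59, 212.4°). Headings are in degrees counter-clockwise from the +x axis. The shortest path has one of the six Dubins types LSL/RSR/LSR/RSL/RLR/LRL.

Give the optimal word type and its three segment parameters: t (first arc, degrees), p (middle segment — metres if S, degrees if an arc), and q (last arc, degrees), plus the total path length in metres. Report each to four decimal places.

Let ψ = atan2(Δy, Δx) = atan2(4.97, -12.16) = 157.7693° be the start→goal bearing.
Normalize: d = |goal − start| / ρ = 13.136457/3.71 = 3.540824, α = (θ_start − ψ) mod 360° = 63.3307° = 1.105329 rad, β = (θ_goal − ψ) mod 360° = 54.6307° = 0.953485 rad.
Common terms: sin α = 0.893612, cos α = 0.448841, sin β = 0.815438, cos β = 0.578845, cos(α−β) = 0.988494, d² = 12.537434. Work in radians in the unit-radius frame; every candidate has L = ρ·(t + p + q).
LSL: p² = 2 + d² − 2cos(α−β) + 2d(sin α − sin β) = 13.114047; p = √p² = 3.621332; φ = atan2(cos β − cos α, d + sin α − sin β) = 0.035907 rad; t = (φ − α) mod 2π = 5.213764 rad, q = (β − φ) mod 2π = 0.917578 rad → L = 3.71·(5.213764 + 3.621332 + 0.917578) = 3.71·9.752674 = 36.182420 m
RSR: p² = 2 + d² − 2cos(α−β) + 2d(sin β − sin α) = 12.006846; p = √p² = 3.465090; φ = atan2(cos α − cos β, d − sin α + sin β) = -0.037527 rad; t = (α − φ) mod 2π = 1.142856 rad, q = (φ − β) mod 2π = 5.292173 rad → L = 3.71·(1.142856 + 3.465090 + 5.292173) = 3.71·9.900119 = 36.729440 m
LSR: p² = d² − 2 + 2cos(α−β) + 2d(sin α + sin β) = 24.617310; p = √p² = 4.961583; φ = atan2(−cos α − cos β, d + sin α + sin β) − atan2(−2, p) = 0.189864 rad; t = (φ − α) mod 2π = 5.367720 rad, q = (φ − β) mod 2π = 5.519564 rad → L = 3.71·(5.367720 + 4.961583 + 5.519564) = 3.71·15.848867 = 58.799298 m
RSL: p² = d² − 2 + 2cos(α−β) − 2d(sin α + sin β) = 0.411534; p = √p² = 0.641509; φ = atan2(cos α + cos β, d − sin α − sin β) − atan2(2, p) = -0.749135 rad; t = (α − φ) mod 2π = 1.854464 rad, q = (β − φ) mod 2π = 1.702620 rad → L = 3.71·(1.854464 + 0.641509 + 1.702620) = 3.71·4.198593 = 15.576780 m
RLR: c = (6 − d² + 2cos(α−β) + 2d(sin α − sin β))/8 = -0.500856; p = 2π − arccos c = 4.187802 rad; φ = atan2(cos α − cos β, d − sin α + sin β) = -0.037527 rad; t = (α − φ + p/2) mod 2π = 3.236757 rad, q = (α − β − t + p) mod 2π = 1.102889 rad → L = 3.71·(3.236757 + 4.187802 + 1.102889) = 3.71·8.527447 = 31.636829 m
LRL: c = (6 − d² + 2cos(α−β) − 2d(sin α − sin β))/8 = -0.639256; p = 2π − arccos c = 4.018859 rad; φ = atan2(cos β − cos α, d + sin α − sin β) = 0.035907 rad; t = (φ − α + p/2) mod 2π = 0.940008 rad, q = (β − α − t + p) mod 2π = 2.927007 rad → L = 3.71·(0.940008 + 4.018859 + 2.927007) = 3.71·7.885874 = 29.256592 m
Shortest: RSL with L = 15.576780 m ≈ 15.5768 m
Convert RSL to answer units (arcs ×180/π): t = 1.854464·180/π = 106.2529°, p = ρ·p = 3.71·0.641509 = 2.3800 m, q = 1.702620·180/π = 97.5529°, L = 15.5768 m.

RSL: t = 106.2529°, p = 2.3800 m, q = 97.5529°, L = 15.5768 m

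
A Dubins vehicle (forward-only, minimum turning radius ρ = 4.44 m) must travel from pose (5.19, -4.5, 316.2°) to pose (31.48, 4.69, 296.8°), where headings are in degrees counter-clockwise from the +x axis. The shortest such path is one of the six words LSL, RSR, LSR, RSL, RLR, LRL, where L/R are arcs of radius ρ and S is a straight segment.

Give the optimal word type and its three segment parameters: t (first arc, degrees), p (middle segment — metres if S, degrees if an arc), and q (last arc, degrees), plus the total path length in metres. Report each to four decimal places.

LSR: t = 82.3383°, p = 17.5420 m, q = 101.7383°, L = 31.8066 m

Let ψ = atan2(Δy, Δx) = atan2(9.19, 26.29) = 19.2677° be the start→goal bearing.
Normalize: d = |goal − start| / ρ = 27.849959/4.44 = 6.272513, α = (θ_start − ψ) mod 360° = 296.9323° = 5.182446 rad, β = (θ_goal − ψ) mod 360° = 277.5323° = 4.843852 rad.
Common terms: sin α = -0.891542, cos α = 0.452937, sin β = -0.991371, cos β = 0.131085, cos(α−β) = 0.943223, d² = 39.344422. Work in radians in the unit-radius frame; every candidate has L = ρ·(t + p + q).
LSL: p² = 2 + d² − 2cos(α−β) + 2d(sin α − sin β) = 40.710331; p = √p² = 6.380465; φ = atan2(cos β − cos α, d + sin α − sin β) = -0.050465 rad; t = (φ − α) mod 2π = 1.050274 rad, q = (β − φ) mod 2π = 4.894317 rad → L = 4.44·(1.050274 + 6.380465 + 4.894317) = 4.44·12.325056 = 54.723249 m
RSR: p² = 2 + d² − 2cos(α−β) + 2d(sin β − sin α) = 38.205623; p = √p² = 6.181070; φ = atan2(cos α − cos β, d − sin α + sin β) = 0.052094 rad; t = (α − φ) mod 2π = 5.130352 rad, q = (φ − β) mod 2π = 1.491427 rad → L = 4.44·(5.130352 + 6.181070 + 1.491427) = 4.44·12.802849 = 56.844649 m
LSR: p² = d² − 2 + 2cos(α−β) + 2d(sin α + sin β) = 15.609666; p = √p² = 3.950907; φ = atan2(−cos α − cos β, d + sin α + sin β) − atan2(−2, p) = 0.336336 rad; t = (φ − α) mod 2π = 1.437075 rad, q = (φ − β) mod 2π = 1.775669 rad → L = 4.44·(1.437075 + 3.950907 + 1.775669) = 4.44·7.163651 = 31.806609 m
RSL: p² = d² − 2 + 2cos(α−β) − 2d(sin α + sin β) = 62.852068; p = √p² = 7.927930; φ = atan2(cos α + cos β, d − sin α − sin β) − atan2(2, p) = -0.175627 rad; t = (α − φ) mod 2π = 5.358073 rad, q = (β − φ) mod 2π = 5.019479 rad → L = 4.44·(5.358073 + 7.927930 + 5.019479) = 4.44·18.305482 = 81.276340 m
RLR: c = (6 − d² + 2cos(α−β) + 2d(sin α − sin β))/8 = -3.775703, |c| > 1 → infeasible
LRL: c = (6 − d² + 2cos(α−β) − 2d(sin α − sin β))/8 = -4.088791, |c| > 1 → infeasible
Shortest: LSR with L = 31.806609 m ≈ 31.8066 m
Convert LSR to answer units (arcs ×180/π): t = 1.437075·180/π = 82.3383°, p = ρ·p = 4.44·3.950907 = 17.5420 m, q = 1.775669·180/π = 101.7383°, L = 31.8066 m.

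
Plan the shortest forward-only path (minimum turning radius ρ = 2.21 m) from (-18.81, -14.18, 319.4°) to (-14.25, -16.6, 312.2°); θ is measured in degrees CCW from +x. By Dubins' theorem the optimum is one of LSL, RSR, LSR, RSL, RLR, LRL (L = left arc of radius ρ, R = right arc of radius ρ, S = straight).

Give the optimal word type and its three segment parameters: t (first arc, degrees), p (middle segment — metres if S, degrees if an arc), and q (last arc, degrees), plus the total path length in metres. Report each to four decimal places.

Let ψ = atan2(Δy, Δx) = atan2(-2.42, 4.56) = -27.9550° be the start→goal bearing.
Normalize: d = |goal − start| / ρ = 5.162364/2.21 = 2.335911, α = (θ_start − ψ) mod 360° = 347.3550° = 6.062488 rad, β = (θ_goal − ψ) mod 360° = 340.1550° = 5.936824 rad.
Common terms: sin α = -0.218910, cos α = 0.975745, sin β = -0.339477, cos β = 0.940614, cos(α−β) = 0.992115, d² = 5.456481. Work in radians in the unit-radius frame; every candidate has L = ρ·(t + p + q).
LSL: p² = 2 + d² − 2cos(α−β) + 2d(sin α − sin β) = 6.035520; p = √p² = 2.456730; φ = atan2(cos β − cos α, d + sin α − sin β) = -0.014300 rad; t = (φ − α) mod 2π = 0.206397 rad, q = (β − φ) mod 2π = 5.951125 rad → L = 2.21·(0.206397 + 2.456730 + 5.951125) = 2.21·8.614251 = 19.037495 m
RSR: p² = 2 + d² − 2cos(α−β) + 2d(sin β − sin α) = 4.908984; p = √p² = 2.215623; φ = atan2(cos α − cos β, d − sin α + sin β) = 0.015857 rad; t = (α − φ) mod 2π = 6.046631 rad, q = (φ − β) mod 2π = 0.362218 rad → L = 2.21·(6.046631 + 2.215623 + 0.362218) = 2.21·8.624472 = 19.060082 m
LSR: p² = d² − 2 + 2cos(α−β) + 2d(sin α + sin β) = 2.832024; p = √p² = 1.682862; φ = atan2(−cos α − cos β, d + sin α + sin β) − atan2(−2, p) = 0.048332 rad; t = (φ − α) mod 2π = 0.269030 rad, q = (φ − β) mod 2π = 0.394694 rad → L = 2.21·(0.269030 + 1.682862 + 0.394694) = 2.21·2.346585 = 5.185953 m
RSL: p² = d² − 2 + 2cos(α−β) − 2d(sin α + sin β) = 8.049398; p = √p² = 2.837146; φ = atan2(cos α + cos β, d − sin α − sin β) − atan2(2, p) = -0.029185 rad; t = (α − φ) mod 2π = 6.091672 rad, q = (β − φ) mod 2π = 5.966009 rad → L = 2.21·(6.091672 + 2.837146 + 5.966009) = 2.21·14.894827 = 32.917568 m
RLR: c = (6 − d² + 2cos(α−β) + 2d(sin α − sin β))/8 = 0.386377; p = 2π − arccos c = 5.109089 rad; φ = atan2(cos α − cos β, d − sin α + sin β) = 0.015857 rad; t = (α − φ + p/2) mod 2π = 2.317991 rad, q = (α − β − t + p) mod 2π = 2.916762 rad → L = 2.21·(2.317991 + 5.109089 + 2.916762) = 2.21·10.343842 = 22.859892 m
LRL: c = (6 − d² + 2cos(α−β) − 2d(sin α − sin β))/8 = 0.245560; p = 2π − arccos c = 4.960486 rad; φ = atan2(cos β − cos α, d + sin α − sin β) = -0.014300 rad; t = (φ − α + p/2) mod 2π = 2.686640 rad, q = (β − α − t + p) mod 2π = 2.148182 rad → L = 2.21·(2.686640 + 4.960486 + 2.148182) = 2.21·9.795309 = 21.647633 m
Shortest: LSR with L = 5.185953 m ≈ 5.1860 m
Convert LSR to answer units (arcs ×180/π): t = 0.269030·180/π = 15.4143°, p = ρ·p = 2.21·1.682862 = 3.7191 m, q = 0.394694·180/π = 22.6143°, L = 5.1860 m.

LSR: t = 15.4143°, p = 3.7191 m, q = 22.6143°, L = 5.1860 m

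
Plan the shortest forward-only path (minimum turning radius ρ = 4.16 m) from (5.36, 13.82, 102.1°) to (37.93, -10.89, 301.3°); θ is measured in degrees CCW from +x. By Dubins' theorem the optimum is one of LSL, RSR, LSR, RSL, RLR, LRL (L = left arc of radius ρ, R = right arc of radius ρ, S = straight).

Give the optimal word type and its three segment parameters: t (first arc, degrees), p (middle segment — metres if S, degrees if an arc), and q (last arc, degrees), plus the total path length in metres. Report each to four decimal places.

RSR: t = 150.1368°, p = 37.3106 m, q = 10.6632°, L = 48.9856 m

Let ψ = atan2(Δy, Δx) = atan2(-24.71, 32.57) = -37.1866° be the start→goal bearing.
Normalize: d = |goal − start| / ρ = 40.882625/4.16 = 9.827554, α = (θ_start − ψ) mod 360° = 139.2866° = 2.431010 rad, β = (θ_goal − ψ) mod 360° = 338.4866° = 5.907706 rad.
Common terms: sin α = 0.652275, cos α = -0.757982, sin β = -0.366718, cos β = 0.930332, cos(α−β) = -0.944376, d² = 96.580818. Work in radians in the unit-radius frame; every candidate has L = ρ·(t + p + q).
LSL: p² = 2 + d² − 2cos(α−β) + 2d(sin α − sin β) = 120.497999; p = √p² = 10.977158; φ = atan2(cos β − cos α, d + sin α − sin β) = 0.154415 rad; t = (φ − α) mod 2π = 4.006590 rad, q = (β − φ) mod 2π = 5.753291 rad → L = 4.16·(4.006590 + 10.977158 + 5.753291) = 4.16·20.737039 = 86.266083 m
RSR: p² = 2 + d² − 2cos(α−β) + 2d(sin β − sin α) = 80.441142; p = √p² = 8.968899; φ = atan2(cos α − cos β, d − sin α + sin β) = -0.189371 rad; t = (α − φ) mod 2π = 2.620381 rad, q = (φ − β) mod 2π = 0.186108 rad → L = 4.16·(2.620381 + 8.968899 + 0.186108) = 4.16·11.775388 = 48.985614 m
LSR: p² = d² − 2 + 2cos(α−β) + 2d(sin α + sin β) = 98.304718; p = √p² = 9.914874; φ = atan2(−cos α − cos β, d + sin α + sin β) − atan2(−2, p) = 0.182006 rad; t = (φ − α) mod 2π = 4.034181 rad, q = (φ − β) mod 2π = 0.557485 rad → L = 4.16·(4.034181 + 9.914874 + 0.557485) = 4.16·14.506539 = 60.347201 m
RSL: p² = d² − 2 + 2cos(α−β) − 2d(sin α + sin β) = 87.079412; p = √p² = 9.331635; φ = atan2(cos α + cos β, d − sin α − sin β) − atan2(2, p) = -0.193070 rad; t = (α − φ) mod 2π = 2.624081 rad, q = (β − φ) mod 2π = 6.100777 rad → L = 4.16·(2.624081 + 9.331635 + 6.100777) = 4.16·18.056492 = 75.115008 m
RLR: c = (6 − d² + 2cos(α−β) + 2d(sin α − sin β))/8 = -9.055143, |c| > 1 → infeasible
LRL: c = (6 − d² + 2cos(α−β) − 2d(sin α − sin β))/8 = -14.062250, |c| > 1 → infeasible
Shortest: RSR with L = 48.985614 m ≈ 48.9856 m
Convert RSR to answer units (arcs ×180/π): t = 2.620381·180/π = 150.1368°, p = ρ·p = 4.16·8.968899 = 37.3106 m, q = 0.186108·180/π = 10.6632°, L = 48.9856 m.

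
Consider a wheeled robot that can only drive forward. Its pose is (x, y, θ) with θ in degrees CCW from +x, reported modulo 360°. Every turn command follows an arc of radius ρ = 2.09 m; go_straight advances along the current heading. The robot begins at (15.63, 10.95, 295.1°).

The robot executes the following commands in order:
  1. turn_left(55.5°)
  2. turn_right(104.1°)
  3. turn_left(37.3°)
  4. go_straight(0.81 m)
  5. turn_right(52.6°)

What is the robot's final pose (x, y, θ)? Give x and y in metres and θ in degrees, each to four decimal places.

(18.4359, 2.9526, 231.2000°)

set_pose: (x, y, θ) = (15.6300, 10.9500, 295.1000°), ρ = 2.09
turn_left(55.5°): centre at ρ to the left, rotate +55.5° → (17.1813, 9.7746, 350.6000°)
turn_right(104.1°): centre at ρ to the right, rotate −104.1° → (18.7566, 6.8793, 246.5000°)
turn_left(37.3°): centre at ρ to the left, rotate +37.3° → (18.6436, 5.5474, 283.8000°)
go_straight(0.81): x += 0.81·cos θ, y += 0.81·sin θ → (18.8368, 4.7608, 283.8000°)
turn_right(52.6°): centre at ρ to the right, rotate −52.6° → (18.4359, 2.9526, 231.2000°)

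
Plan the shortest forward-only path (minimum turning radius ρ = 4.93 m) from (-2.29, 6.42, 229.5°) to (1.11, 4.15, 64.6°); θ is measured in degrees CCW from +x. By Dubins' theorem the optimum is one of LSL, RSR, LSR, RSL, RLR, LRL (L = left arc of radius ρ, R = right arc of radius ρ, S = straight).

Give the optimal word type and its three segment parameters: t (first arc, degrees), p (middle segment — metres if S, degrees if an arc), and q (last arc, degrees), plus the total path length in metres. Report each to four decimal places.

RLR: t = 38.0146°, p = 270.6699°, q = 37.5552°, L = 29.7921 m

Let ψ = atan2(Δy, Δx) = atan2(-2.27, 3.40) = -33.7289° be the start→goal bearing.
Normalize: d = |goal − start| / ρ = 4.088141/4.93 = 0.829238, α = (θ_start − ψ) mod 360° = 263.2289° = 4.594212 rad, β = (θ_goal − ψ) mod 360° = 98.3289° = 1.716164 rad.
Common terms: sin α = -0.993025, cos α = -0.117902, sin β = 0.989453, cos β = -0.144856, cos(α−β) = -0.965473, d² = 0.687635. Work in radians in the unit-radius frame; every candidate has L = ρ·(t + p + q).
LSL: p² = 2 + d² − 2cos(α−β) + 2d(sin α − sin β) = 1.330690; p = √p² = 1.153555; φ = atan2(cos β − cos α, d + sin α − sin β) = -3.118225 rad; t = (φ − α) mod 2π = 4.853934 rad, q = (β − φ) mod 2π = 4.834389 rad → L = 4.93·(4.853934 + 1.153555 + 4.834389) = 4.93·10.841878 = 53.450458 m
RSR: p² = 2 + d² − 2cos(α−β) + 2d(sin β − sin α) = 7.906471; p = √p² = 2.811845; φ = atan2(cos α − cos β, d − sin α + sin β) = 0.009586 rad; t = (α − φ) mod 2π = 4.584626 rad, q = (φ − β) mod 2π = 4.576607 rad → L = 4.93·(4.584626 + 2.811845 + 4.576607) = 4.93·11.973078 = 59.027274 m
LSR: p² = d² − 2 + 2cos(α−β) + 2d(sin α + sin β) = -3.249235 < 0 → infeasible
RSL: p² = d² − 2 + 2cos(α−β) − 2d(sin α + sin β) = -3.237385 < 0 → infeasible
RLR: c = (6 − d² + 2cos(α−β) + 2d(sin α − sin β))/8 = 0.011691; p = 2π − arccos c = 4.724080 rad; φ = atan2(cos α − cos β, d − sin α + sin β) = 0.009586 rad; t = (α − φ + p/2) mod 2π = 0.663481 rad, q = (α − β − t + p) mod 2π = 0.655462 rad → L = 4.93·(0.663481 + 4.724080 + 0.655462) = 4.93·6.043023 = 29.792106 m
LRL: c = (6 − d² + 2cos(α−β) − 2d(sin α − sin β))/8 = 0.833664; p = 2π − arccos c = 5.698098 rad; φ = atan2(cos β − cos α, d + sin α − sin β) = -3.118225 rad; t = (φ − α + p/2) mod 2π = 1.419798 rad, q = (β − α − t + p) mod 2π = 1.400252 rad → L = 4.93·(1.419798 + 5.698098 + 1.400252) = 4.93·8.518148 = 41.994468 m
Shortest: RLR with L = 29.792106 m ≈ 29.7921 m
Convert RLR to answer units (arcs ×180/π): t = 0.663481·180/π = 38.0146°, p = 4.724080·180/π = 270.6699°, q = 0.655462·180/π = 37.5552°, L = 29.7921 m.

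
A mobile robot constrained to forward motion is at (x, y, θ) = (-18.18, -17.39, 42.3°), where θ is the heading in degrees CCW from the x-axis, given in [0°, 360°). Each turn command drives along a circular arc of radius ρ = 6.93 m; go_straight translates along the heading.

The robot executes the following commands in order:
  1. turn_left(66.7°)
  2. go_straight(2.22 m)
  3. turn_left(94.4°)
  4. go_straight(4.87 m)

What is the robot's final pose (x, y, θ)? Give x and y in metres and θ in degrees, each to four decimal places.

set_pose: (x, y, θ) = (-18.1800, -17.3900, 42.3000°), ρ = 6.93
turn_left(66.7°): centre at ρ to the left, rotate +66.7° → (-16.2915, -10.0082, 109.0000°)
go_straight(2.22): x += 2.22·cos θ, y += 2.22·sin θ → (-17.0143, -7.9091, 109.0000°)
turn_left(94.4°): centre at ρ to the left, rotate +94.4° → (-26.3190, -3.8053, 203.4000°)
go_straight(4.87): x += 4.87·cos θ, y += 4.87·sin θ → (-30.7884, -5.7394, 203.4000°)

(-30.7884, -5.7394, 203.4000°)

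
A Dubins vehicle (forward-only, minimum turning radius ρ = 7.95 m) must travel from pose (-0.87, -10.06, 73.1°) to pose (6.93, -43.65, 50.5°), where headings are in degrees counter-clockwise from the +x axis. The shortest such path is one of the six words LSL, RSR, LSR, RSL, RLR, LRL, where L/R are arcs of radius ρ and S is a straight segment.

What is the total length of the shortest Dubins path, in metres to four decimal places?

77.4105 m

Let ψ = atan2(Δy, Δx) = atan2(-33.59, 7.80) = -76.9269° be the start→goal bearing.
Normalize: d = |goal − start| / ρ = 34.483737/7.95 = 4.337577, α = (θ_start − ψ) mod 360° = 150.0269° = 2.618464 rad, β = (θ_goal − ψ) mod 360° = 127.4269° = 2.224019 rad.
Common terms: sin α = 0.499593, cos α = -0.866260, sin β = 0.794129, cos β = -0.607749, cos(α−β) = 0.923210, d² = 18.814574. Work in radians in the unit-radius frame; every candidate has L = ρ·(t + p + q).
LSL: p² = 2 + d² − 2cos(α−β) + 2d(sin α − sin β) = 16.413007; p = √p² = 4.051297; φ = atan2(cos β − cos α, d + sin α − sin β) = 0.063853 rad; t = (φ − α) mod 2π = 3.728574 rad, q = (β − φ) mod 2π = 2.160167 rad → L = 7.95·(3.728574 + 4.051297 + 2.160167) = 7.95·9.940038 = 79.023301 m
RSR: p² = 2 + d² − 2cos(α−β) + 2d(sin β − sin α) = 21.523300; p = √p² = 4.639321; φ = atan2(cos α − cos β, d − sin α + sin β) = -0.055751 rad; t = (α − φ) mod 2π = 2.674214 rad, q = (φ − β) mod 2π = 4.003415 rad → L = 7.95·(2.674214 + 4.639321 + 4.003415) = 7.95·11.316951 = 89.969758 m
LSR: p² = d² − 2 + 2cos(α−β) + 2d(sin α + sin β) = 29.884232; p = √p² = 5.466647; φ = atan2(−cos α − cos β, d + sin α + sin β) − atan2(−2, p) = 0.606738 rad; t = (φ − α) mod 2π = 4.271460 rad, q = (φ − β) mod 2π = 4.665904 rad → L = 7.95·(4.271460 + 5.466647 + 4.665904) = 7.95·14.404012 = 114.511892 m
RSL: p² = d² − 2 + 2cos(α−β) − 2d(sin α + sin β) = 7.437756; p = √p² = 2.727225; φ = atan2(cos α + cos β, d − sin α − sin β) − atan2(2, p) = -1.083732 rad; t = (α − φ) mod 2π = 3.702195 rad, q = (β − φ) mod 2π = 3.307751 rad → L = 7.95·(3.702195 + 2.727225 + 3.307751) = 7.95·9.737171 = 77.410513 m
RLR: c = (6 − d² + 2cos(α−β) + 2d(sin α − sin β))/8 = -1.690412, |c| > 1 → infeasible
LRL: c = (6 − d² + 2cos(α−β) − 2d(sin α − sin β))/8 = -1.051626, |c| > 1 → infeasible
Shortest: RSL with L = 77.410513 m ≈ 77.4105 m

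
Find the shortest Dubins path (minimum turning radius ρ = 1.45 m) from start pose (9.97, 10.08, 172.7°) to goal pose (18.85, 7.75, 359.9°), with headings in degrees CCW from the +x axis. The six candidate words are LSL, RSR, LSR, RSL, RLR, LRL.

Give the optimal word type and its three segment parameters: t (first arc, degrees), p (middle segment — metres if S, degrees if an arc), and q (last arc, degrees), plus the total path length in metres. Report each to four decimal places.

LSR: t = 190.8606°, p = 8.8988 m, q = 3.6606°, L = 13.8216 m

Let ψ = atan2(Δy, Δx) = atan2(-2.33, 8.88) = -14.7023° be the start→goal bearing.
Normalize: d = |goal − start| / ρ = 9.180594/1.45 = 6.331444, α = (θ_start − ψ) mod 360° = 187.4023° = 3.270787 rad, β = (θ_goal − ψ) mod 360° = 14.6023° = 0.254858 rad.
Common terms: sin α = -0.128835, cos α = -0.991666, sin β = 0.252108, cos β = 0.967699, cos(α−β) = -0.992115, d² = 40.087182. Work in radians in the unit-radius frame; every candidate has L = ρ·(t + p + q).
LSL: p² = 2 + d² − 2cos(α−β) + 2d(sin α − sin β) = 39.247579; p = √p² = 6.264789; φ = atan2(cos β − cos α, d + sin α − sin β) = 0.318096 rad; t = (φ − α) mod 2π = 3.330494 rad, q = (β − φ) mod 2π = 6.219947 rad → L = 1.45·(3.330494 + 6.264789 + 6.219947) = 1.45·15.815231 = 22.932084 m
RSR: p² = 2 + d² − 2cos(α−β) + 2d(sin β − sin α) = 48.895243; p = √p² = 6.992513; φ = atan2(cos α − cos β, d − sin α + sin β) = -0.284012 rad; t = (α − φ) mod 2π = 3.554798 rad, q = (φ − β) mod 2π = 5.744316 rad → L = 1.45·(3.554798 + 6.992513 + 5.744316) = 1.45·16.291628 = 23.622860 m
LSR: p² = d² − 2 + 2cos(α−β) + 2d(sin α + sin β) = 37.663942; p = √p² = 6.137096; φ = atan2(−cos α − cos β, d + sin α + sin β) − atan2(−2, p) = 0.318747 rad; t = (φ − α) mod 2π = 3.331146 rad, q = (φ − β) mod 2π = 0.063889 rad → L = 1.45·(3.331146 + 6.137096 + 0.063889) = 1.45·9.532131 = 13.821590 m
RSL: p² = d² − 2 + 2cos(α−β) − 2d(sin α + sin β) = 34.541963; p = √p² = 5.877241; φ = atan2(cos α + cos β, d − sin α − sin β) − atan2(2, p) = -0.331864 rad; t = (α − φ) mod 2π = 3.602651 rad, q = (β − φ) mod 2π = 0.586722 rad → L = 1.45·(3.602651 + 5.877241 + 0.586722) = 1.45·10.066613 = 14.596590 m
RLR: c = (6 − d² + 2cos(α−β) + 2d(sin α − sin β))/8 = -5.111905, |c| > 1 → infeasible
LRL: c = (6 − d² + 2cos(α−β) − 2d(sin α − sin β))/8 = -3.905947, |c| > 1 → infeasible
Shortest: LSR with L = 13.821590 m ≈ 13.8216 m
Convert LSR to answer units (arcs ×180/π): t = 3.331146·180/π = 190.8606°, p = ρ·p = 1.45·6.137096 = 8.8988 m, q = 0.063889·180/π = 3.6606°, L = 13.8216 m.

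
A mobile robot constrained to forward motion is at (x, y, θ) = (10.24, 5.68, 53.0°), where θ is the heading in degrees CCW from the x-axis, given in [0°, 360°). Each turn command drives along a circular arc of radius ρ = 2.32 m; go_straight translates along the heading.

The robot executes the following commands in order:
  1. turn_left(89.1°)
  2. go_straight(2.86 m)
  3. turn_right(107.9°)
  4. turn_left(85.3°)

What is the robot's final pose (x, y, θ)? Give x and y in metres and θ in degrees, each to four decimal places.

(8.3918, 17.4745, 119.5000°)

set_pose: (x, y, θ) = (10.2400, 5.6800, 53.0000°), ρ = 2.32
turn_left(89.1°): centre at ρ to the left, rotate +89.1° → (9.8123, 8.9069, 142.1000°)
go_straight(2.86): x += 2.86·cos θ, y += 2.86·sin θ → (7.5555, 10.6637, 142.1000°)
turn_right(107.9°): centre at ρ to the right, rotate −107.9° → (7.6766, 14.4132, 34.2000°)
turn_left(85.3°): centre at ρ to the left, rotate +85.3° → (8.3918, 17.4745, 119.5000°)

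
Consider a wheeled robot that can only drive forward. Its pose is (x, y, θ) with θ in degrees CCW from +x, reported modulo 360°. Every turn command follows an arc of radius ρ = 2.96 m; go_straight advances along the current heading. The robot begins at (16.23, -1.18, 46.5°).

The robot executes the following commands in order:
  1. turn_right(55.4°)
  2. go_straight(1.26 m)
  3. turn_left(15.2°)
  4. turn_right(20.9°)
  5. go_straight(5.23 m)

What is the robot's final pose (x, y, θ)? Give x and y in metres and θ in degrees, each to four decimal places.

(26.9947, -1.9019, 345.4000°)

set_pose: (x, y, θ) = (16.2300, -1.1800, 46.5000°), ρ = 2.96
turn_right(55.4°): centre at ρ to the right, rotate −55.4° → (18.8351, -0.2932, -8.9000° ≡ 351.1000°)
go_straight(1.26): x += 1.26·cos θ, y += 1.26·sin θ → (20.0799, -0.4881, 351.1000°)
turn_left(15.2°): centre at ρ to the left, rotate +15.2° → (20.8626, -0.5059, 366.3000° ≡ 6.3000°)
turn_right(20.9°): centre at ρ to the right, rotate −20.9° → (21.9336, -0.5836, -14.6000° ≡ 345.4000°)
go_straight(5.23): x += 5.23·cos θ, y += 5.23·sin θ → (26.9947, -1.9019, 345.4000°)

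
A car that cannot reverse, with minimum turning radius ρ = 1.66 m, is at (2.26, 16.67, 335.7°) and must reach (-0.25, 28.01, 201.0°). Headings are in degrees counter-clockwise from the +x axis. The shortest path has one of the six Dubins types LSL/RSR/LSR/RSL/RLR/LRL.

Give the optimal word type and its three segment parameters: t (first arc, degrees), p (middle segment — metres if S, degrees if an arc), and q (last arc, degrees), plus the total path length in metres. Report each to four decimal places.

LSL: t = 131.7269°, p = 8.6755 m, q = 93.5731°, L = 15.2030 m

Let ψ = atan2(Δy, Δx) = atan2(11.34, -2.51) = 102.4807° be the start→goal bearing.
Normalize: d = |goal − start| / ρ = 11.614461/1.66 = 6.996663, α = (θ_start − ψ) mod 360° = 233.2193° = 4.070446 rad, β = (θ_goal − ψ) mod 360° = 98.5193° = 1.719487 rad.
Common terms: sin α = -0.800934, cos α = -0.598753, sin β = 0.988966, cos β = -0.148143, cos(α−β) = -0.703395, d² = 48.953295. Work in radians in the unit-radius frame; every candidate has L = ρ·(t + p + q).
LSL: p² = 2 + d² − 2cos(α−β) + 2d(sin α − sin β) = 27.313437; p = √p² = 5.226226; φ = atan2(cos β − cos α, d + sin α − sin β) = 0.086328 rad; t = (φ − α) mod 2π = 2.299068 rad, q = (β − φ) mod 2π = 1.633159 rad → L = 1.66·(2.299068 + 5.226226 + 1.633159) = 1.66·9.158453 = 15.203031 m
RSR: p² = 2 + d² − 2cos(α−β) + 2d(sin β − sin α) = 77.406732; p = √p² = 8.798110; φ = atan2(cos α − cos β, d − sin α + sin β) = -0.051239 rad; t = (α − φ) mod 2π = 4.121685 rad, q = (φ − β) mod 2π = 4.512459 rad → L = 1.66·(4.121685 + 8.798110 + 4.512459) = 1.66·17.432253 = 28.937541 m
LSR: p² = d² − 2 + 2cos(α−β) + 2d(sin α + sin β) = 48.177703; p = √p² = 6.941016; φ = atan2(−cos α − cos β, d + sin α + sin β) − atan2(−2, p) = 0.384127 rad; t = (φ − α) mod 2π = 2.596867 rad, q = (φ − β) mod 2π = 4.947826 rad → L = 1.66·(2.596867 + 6.941016 + 4.947826) = 1.66·14.485709 = 24.046277 m
RSL: p² = d² − 2 + 2cos(α−β) − 2d(sin α + sin β) = 42.915309; p = √p² = 6.550978; φ = atan2(cos α + cos β, d − sin α − sin β) − atan2(2, p) = -0.405572 rad; t = (α − φ) mod 2π = 4.476017 rad, q = (β − φ) mod 2π = 2.125059 rad → L = 1.66·(4.476017 + 6.550978 + 2.125059) = 1.66·13.152054 = 21.832409 m
RLR: c = (6 − d² + 2cos(α−β) + 2d(sin α − sin β))/8 = -8.675842, |c| > 1 → infeasible
LRL: c = (6 − d² + 2cos(α−β) − 2d(sin α − sin β))/8 = -2.414180, |c| > 1 → infeasible
Shortest: LSL with L = 15.203031 m ≈ 15.2030 m
Convert LSL to answer units (arcs ×180/π): t = 2.299068·180/π = 131.7269°, p = ρ·p = 1.66·5.226226 = 8.6755 m, q = 1.633159·180/π = 93.5731°, L = 15.2030 m.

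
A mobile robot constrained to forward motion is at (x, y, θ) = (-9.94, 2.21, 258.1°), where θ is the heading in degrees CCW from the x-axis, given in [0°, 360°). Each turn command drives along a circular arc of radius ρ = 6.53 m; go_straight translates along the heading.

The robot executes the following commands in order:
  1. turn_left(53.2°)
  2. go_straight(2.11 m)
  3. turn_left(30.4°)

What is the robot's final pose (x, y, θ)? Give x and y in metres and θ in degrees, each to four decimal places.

(-4.2081, -6.9214, 341.7000°)

set_pose: (x, y, θ) = (-9.9400, 2.2100, 258.1000°), ρ = 6.53
turn_left(53.2°): centre at ρ to the left, rotate +53.2° → (-8.4561, -3.4463, 311.3000°)
go_straight(2.11): x += 2.11·cos θ, y += 2.11·sin θ → (-7.0635, -5.0315, 311.3000°)
turn_left(30.4°): centre at ρ to the left, rotate +30.4° → (-4.2081, -6.9214, 341.7000°)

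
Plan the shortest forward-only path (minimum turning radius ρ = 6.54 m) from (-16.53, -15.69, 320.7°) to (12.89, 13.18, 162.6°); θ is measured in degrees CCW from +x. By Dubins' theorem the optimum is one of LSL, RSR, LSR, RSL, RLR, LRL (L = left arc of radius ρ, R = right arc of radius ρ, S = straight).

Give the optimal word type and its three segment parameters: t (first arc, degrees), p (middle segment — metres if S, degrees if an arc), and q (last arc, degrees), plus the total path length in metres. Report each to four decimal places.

LSL: t = 76.2906°, p = 29.1986 m, q = 125.6094°, L = 52.2444 m

Let ψ = atan2(Δy, Δx) = atan2(28.87, 29.42) = 44.4594° be the start→goal bearing.
Normalize: d = |goal − start| / ρ = 41.219089/6.54 = 6.302613, α = (θ_start − ψ) mod 360° = 276.2406° = 4.821308 rad, β = (θ_goal − ψ) mod 360° = 118.1406° = 2.061943 rad.
Common terms: sin α = -0.994074, cos α = 0.108704, sin β = 0.881793, cos β = -0.471637, cos(α−β) = -0.927836, d² = 39.722931. Work in radians in the unit-radius frame; every candidate has L = ρ·(t + p + q).
LSL: p² = 2 + d² − 2cos(α−β) + 2d(sin α − sin β) = 19.932875; p = √p² = 4.464625; φ = atan2(cos β − cos α, d + sin α − sin β) = -0.130355 rad; t = (φ − α) mod 2π = 1.331522 rad, q = (β − φ) mod 2π = 2.192298 rad → L = 6.54·(1.331522 + 4.464625 + 2.192298) = 6.54·7.988445 = 52.244428 m
RSR: p² = 2 + d² − 2cos(α−β) + 2d(sin β − sin α) = 67.224331; p = √p² = 8.199045; φ = atan2(cos α − cos β, d − sin α + sin β) = 0.070841 rad; t = (α − φ) mod 2π = 4.750467 rad, q = (φ − β) mod 2π = 4.292084 rad → L = 6.54·(4.750467 + 8.199045 + 4.292084) = 6.54·17.241595 = 112.760034 m
LSR: p² = d² − 2 + 2cos(α−β) + 2d(sin α + sin β) = 34.451927; p = √p² = 5.869576; φ = atan2(−cos α − cos β, d + sin α + sin β) − atan2(−2, p) = 0.386964 rad; t = (φ − α) mod 2π = 1.848841 rad, q = (φ − β) mod 2π = 4.608207 rad → L = 6.54·(1.848841 + 5.869576 + 4.608207) = 6.54·12.326624 = 80.616120 m
RSL: p² = d² − 2 + 2cos(α−β) − 2d(sin α + sin β) = 37.282590; p = √p² = 6.105947; φ = atan2(cos α + cos β, d − sin α − sin β) − atan2(2, p) = -0.373052 rad; t = (α − φ) mod 2π = 5.194361 rad, q = (β − φ) mod 2π = 2.434995 rad → L = 6.54·(5.194361 + 6.105947 + 2.434995) = 6.54·13.735303 = 89.828879 m
RLR: c = (6 − d² + 2cos(α−β) + 2d(sin α − sin β))/8 = -7.403041, |c| > 1 → infeasible
LRL: c = (6 − d² + 2cos(α−β) − 2d(sin α − sin β))/8 = -1.491609, |c| > 1 → infeasible
Shortest: LSL with L = 52.244428 m ≈ 52.2444 m
Convert LSL to answer units (arcs ×180/π): t = 1.331522·180/π = 76.2906°, p = ρ·p = 6.54·4.464625 = 29.1986 m, q = 2.192298·180/π = 125.6094°, L = 52.2444 m.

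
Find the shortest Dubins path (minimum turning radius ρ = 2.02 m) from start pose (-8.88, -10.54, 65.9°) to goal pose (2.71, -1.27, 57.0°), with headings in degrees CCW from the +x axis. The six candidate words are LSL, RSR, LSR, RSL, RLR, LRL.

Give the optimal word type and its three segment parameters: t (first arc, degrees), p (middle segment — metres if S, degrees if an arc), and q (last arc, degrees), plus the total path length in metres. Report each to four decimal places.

RSL: t = 28.6611°, p = 13.1849 m, q = 19.7611°, L = 14.8920 m

Let ψ = atan2(Δy, Δx) = atan2(9.27, 11.59) = 38.6538° be the start→goal bearing.
Normalize: d = |goal − start| / ρ = 14.841193/2.02 = 7.347125, α = (θ_start − ψ) mod 360° = 27.2462° = 0.475536 rad, β = (θ_goal − ψ) mod 360° = 18.3462° = 0.320202 rad.
Common terms: sin α = 0.457815, cos α = 0.889047, sin β = 0.314758, cos β = 0.949172, cos(α−β) = 0.987960, d² = 53.980247. Work in radians in the unit-radius frame; every candidate has L = ρ·(t + p + q).
LSL: p² = 2 + d² − 2cos(α−β) + 2d(sin α − sin β) = 56.106443; p = √p² = 7.490423; φ = atan2(cos β − cos α, d + sin α − sin β) = 0.008027 rad; t = (φ − α) mod 2π = 5.815676 rad, q = (β − φ) mod 2π = 0.312175 rad → L = 2.02·(5.815676 + 7.490423 + 0.312175) = 2.02·13.618274 = 27.508914 m
RSR: p² = 2 + d² − 2cos(α−β) + 2d(sin β − sin α) = 51.902212; p = √p² = 7.204319; φ = atan2(cos α − cos β, d − sin α + sin β) = -0.008346 rad; t = (α − φ) mod 2π = 0.483882 rad, q = (φ − β) mod 2π = 5.954638 rad → L = 2.02·(0.483882 + 7.204319 + 5.954638) = 2.02·13.642839 = 27.558534 m
LSR: p² = d² − 2 + 2cos(α−β) + 2d(sin α + sin β) = 65.308556; p = √p² = 8.081371; φ = atan2(−cos α − cos β, d + sin α + sin β) − atan2(−2, p) = 0.019971 rad; t = (φ − α) mod 2π = 5.827620 rad, q = (φ − β) mod 2π = 5.982954 rad → L = 2.02·(5.827620 + 8.081371 + 5.982954) = 2.02·19.891945 = 40.181729 m
RSL: p² = d² − 2 + 2cos(α−β) − 2d(sin α + sin β) = 42.603778; p = √p² = 6.527157; φ = atan2(cos α + cos β, d − sin α − sin β) − atan2(2, p) = -0.024695 rad; t = (α − φ) mod 2π = 0.500231 rad, q = (β − φ) mod 2π = 0.344897 rad → L = 2.02·(0.500231 + 6.527157 + 0.344897) = 2.02·7.372285 = 14.892016 m
RLR: c = (6 − d² + 2cos(α−β) + 2d(sin α − sin β))/8 = -5.487776, |c| > 1 → infeasible
LRL: c = (6 − d² + 2cos(α−β) − 2d(sin α − sin β))/8 = -6.013305, |c| > 1 → infeasible
Shortest: RSL with L = 14.892016 m ≈ 14.8920 m
Convert RSL to answer units (arcs ×180/π): t = 0.500231·180/π = 28.6611°, p = ρ·p = 2.02·6.527157 = 13.1849 m, q = 0.344897·180/π = 19.7611°, L = 14.8920 m.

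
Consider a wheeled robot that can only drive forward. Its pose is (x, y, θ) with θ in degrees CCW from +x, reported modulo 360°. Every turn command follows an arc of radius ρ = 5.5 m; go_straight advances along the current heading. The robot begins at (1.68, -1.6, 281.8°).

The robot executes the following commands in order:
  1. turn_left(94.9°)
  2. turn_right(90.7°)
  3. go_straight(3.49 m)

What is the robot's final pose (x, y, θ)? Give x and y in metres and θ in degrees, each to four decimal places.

set_pose: (x, y, θ) = (1.6800, -1.6000, 281.8000°), ρ = 5.5
turn_left(94.9°): centre at ρ to the left, rotate +94.9° → (8.6443, -5.7433, 376.7000° ≡ 16.7000°)
turn_right(90.7°): centre at ρ to the right, rotate −90.7° → (15.5117, -9.4953, -74.0000° ≡ 286.0000°)
go_straight(3.49): x += 3.49·cos θ, y += 3.49·sin θ → (16.4737, -12.8501, 286.0000°)

(16.4737, -12.8501, 286.0000°)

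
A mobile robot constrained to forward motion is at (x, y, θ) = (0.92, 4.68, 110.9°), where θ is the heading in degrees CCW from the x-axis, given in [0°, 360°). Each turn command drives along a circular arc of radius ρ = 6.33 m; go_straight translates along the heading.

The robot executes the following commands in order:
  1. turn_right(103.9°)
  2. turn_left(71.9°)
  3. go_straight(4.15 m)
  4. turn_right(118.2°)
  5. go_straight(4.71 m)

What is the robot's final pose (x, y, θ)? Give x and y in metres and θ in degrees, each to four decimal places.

(26.1669, 23.0540, 320.7000°)

set_pose: (x, y, θ) = (0.9200, 4.6800, 110.9000°), ρ = 6.33
turn_right(103.9°): centre at ρ to the right, rotate −103.9° → (6.0621, 13.2210, 7.0000°)
turn_left(71.9°): centre at ρ to the left, rotate +71.9° → (11.5022, 18.2851, 78.9000°)
go_straight(4.15): x += 4.15·cos θ, y += 4.15·sin θ → (12.3012, 22.3575, 78.9000°)
turn_right(118.2°): centre at ρ to the right, rotate −118.2° → (22.5221, 26.0372, -39.3000° ≡ 320.7000°)
go_straight(4.71): x += 4.71·cos θ, y += 4.71·sin θ → (26.1669, 23.0540, 320.7000°)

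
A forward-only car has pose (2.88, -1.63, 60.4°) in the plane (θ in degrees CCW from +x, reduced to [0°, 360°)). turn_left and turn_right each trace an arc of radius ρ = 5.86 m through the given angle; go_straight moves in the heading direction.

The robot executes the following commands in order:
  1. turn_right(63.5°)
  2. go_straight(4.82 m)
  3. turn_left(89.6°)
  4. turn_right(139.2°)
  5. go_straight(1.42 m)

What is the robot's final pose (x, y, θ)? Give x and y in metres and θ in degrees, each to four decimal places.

set_pose: (x, y, θ) = (2.8800, -1.6300, 60.4000°), ρ = 5.86
turn_right(63.5°): centre at ρ to the right, rotate −63.5° → (8.2921, 1.3269, -3.1000° ≡ 356.9000°)
go_straight(4.82): x += 4.82·cos θ, y += 4.82·sin θ → (13.1051, 1.0663, 356.9000°)
turn_left(89.6°): centre at ρ to the left, rotate +89.6° → (19.2711, 6.5599, 446.5000° ≡ 86.5000°)
turn_right(139.2°): centre at ρ to the right, rotate −139.2° → (29.7816, 9.7533, -52.7000° ≡ 307.3000°)
go_straight(1.42): x += 1.42·cos θ, y += 1.42·sin θ → (30.6421, 8.6237, 307.3000°)

(30.6421, 8.6237, 307.3000°)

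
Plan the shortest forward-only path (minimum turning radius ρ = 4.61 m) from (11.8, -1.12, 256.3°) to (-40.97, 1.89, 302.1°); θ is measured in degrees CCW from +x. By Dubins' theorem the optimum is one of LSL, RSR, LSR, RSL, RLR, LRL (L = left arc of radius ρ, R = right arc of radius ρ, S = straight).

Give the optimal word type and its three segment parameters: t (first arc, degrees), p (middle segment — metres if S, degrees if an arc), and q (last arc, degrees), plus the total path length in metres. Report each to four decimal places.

RSL: t = 93.8508°, p = 43.6369 m, q = 139.6508°, L = 62.4244 m

Let ψ = atan2(Δy, Δx) = atan2(3.01, -52.77) = 176.7354° be the start→goal bearing.
Normalize: d = |goal − start| / ρ = 52.855775/4.61 = 11.465461, α = (θ_start − ψ) mod 360° = 79.5646° = 1.388664 rad, β = (θ_goal − ψ) mod 360° = 125.3646° = 2.188025 rad.
Common terms: sin α = 0.983460, cos α = 0.181127, sin β = 0.815485, cos β = -0.578778, cos(α−β) = 0.697165, d² = 131.456797. Work in radians in the unit-radius frame; every candidate has L = ρ·(t + p + q).
LSL: p² = 2 + d² − 2cos(α−β) + 2d(sin α − sin β) = 135.914274; p = √p² = 11.658228; φ = atan2(cos β − cos α, d + sin α − sin β) = -0.065228 rad; t = (φ − α) mod 2π = 4.829293 rad, q = (β − φ) mod 2π = 2.253253 rad → L = 4.61·(4.829293 + 11.658228 + 2.253253) = 4.61·18.740774 = 86.394967 m
RSR: p² = 2 + d² − 2cos(α−β) + 2d(sin β − sin α) = 128.210660; p = √p² = 11.323015; φ = atan2(cos α − cos β, d − sin α + sin β) = 0.067162 rad; t = (α − φ) mod 2π = 1.321503 rad, q = (φ − β) mod 2π = 4.162322 rad → L = 4.61·(1.321503 + 11.323015 + 4.162322) = 4.61·16.806839 = 77.479528 m
LSR: p² = d² − 2 + 2cos(α−β) + 2d(sin α + sin β) = 172.102600; p = √p² = 13.118788; φ = atan2(−cos α − cos β, d + sin α + sin β) − atan2(−2, p) = 0.181258 rad; t = (φ − α) mod 2π = 5.075779 rad, q = (φ − β) mod 2π = 4.276418 rad → L = 4.61·(5.075779 + 13.118788 + 4.276418) = 4.61·22.470985 = 103.591241 m
RSL: p² = d² − 2 + 2cos(α−β) − 2d(sin α + sin β) = 89.599655; p = √p² = 9.465709; φ = atan2(cos α + cos β, d − sin α − sin β) − atan2(2, p) = -0.249340 rad; t = (α − φ) mod 2π = 1.638005 rad, q = (β − φ) mod 2π = 2.437365 rad → L = 4.61·(1.638005 + 9.465709 + 2.437365) = 4.61·13.541080 = 62.424377 m
RLR: c = (6 − d² + 2cos(α−β) + 2d(sin α − sin β))/8 = -15.026332, |c| > 1 → infeasible
LRL: c = (6 − d² + 2cos(α−β) − 2d(sin α − sin β))/8 = -15.989284, |c| > 1 → infeasible
Shortest: RSL with L = 62.424377 m ≈ 62.4244 m
Convert RSL to answer units (arcs ×180/π): t = 1.638005·180/π = 93.8508°, p = ρ·p = 4.61·9.465709 = 43.6369 m, q = 2.437365·180/π = 139.6508°, L = 62.4244 m.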